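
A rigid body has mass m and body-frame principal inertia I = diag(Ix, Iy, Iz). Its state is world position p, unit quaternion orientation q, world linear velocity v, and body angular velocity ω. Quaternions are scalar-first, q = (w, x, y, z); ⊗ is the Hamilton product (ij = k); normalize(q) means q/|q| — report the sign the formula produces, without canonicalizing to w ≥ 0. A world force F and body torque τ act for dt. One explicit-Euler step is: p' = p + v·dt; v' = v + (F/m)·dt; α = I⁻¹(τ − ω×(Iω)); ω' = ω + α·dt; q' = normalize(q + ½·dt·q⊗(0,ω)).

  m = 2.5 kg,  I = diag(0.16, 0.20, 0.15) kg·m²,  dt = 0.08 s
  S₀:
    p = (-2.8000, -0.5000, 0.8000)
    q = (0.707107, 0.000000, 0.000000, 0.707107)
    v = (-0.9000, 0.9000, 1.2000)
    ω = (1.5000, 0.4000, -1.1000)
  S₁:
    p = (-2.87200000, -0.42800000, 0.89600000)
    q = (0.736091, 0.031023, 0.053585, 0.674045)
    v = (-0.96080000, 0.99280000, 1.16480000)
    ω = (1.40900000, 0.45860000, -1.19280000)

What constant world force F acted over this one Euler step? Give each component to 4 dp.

F = (-1.9000, 2.9000, -1.1000)

Δv = v₁−v₀ = (-0.06080000, 0.09280000, -0.03520000)
m·(v₁−v₀)/dt = (-1.9000, 2.9000, -1.1000)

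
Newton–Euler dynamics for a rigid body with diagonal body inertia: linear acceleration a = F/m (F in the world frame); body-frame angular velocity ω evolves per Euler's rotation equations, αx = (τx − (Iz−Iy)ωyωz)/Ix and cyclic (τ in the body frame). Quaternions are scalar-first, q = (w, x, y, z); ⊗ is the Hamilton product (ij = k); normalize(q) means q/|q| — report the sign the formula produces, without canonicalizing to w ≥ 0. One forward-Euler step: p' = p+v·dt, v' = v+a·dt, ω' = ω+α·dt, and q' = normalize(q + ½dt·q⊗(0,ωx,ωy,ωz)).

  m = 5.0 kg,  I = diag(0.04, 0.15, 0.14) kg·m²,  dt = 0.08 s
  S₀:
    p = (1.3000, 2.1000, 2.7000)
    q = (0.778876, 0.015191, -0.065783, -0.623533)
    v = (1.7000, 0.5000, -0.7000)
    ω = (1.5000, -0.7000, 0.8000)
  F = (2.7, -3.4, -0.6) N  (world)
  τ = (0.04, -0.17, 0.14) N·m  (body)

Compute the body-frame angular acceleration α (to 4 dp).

α = (0.8600, -0.3333, 1.8250)

ω×(Iω) gyroscopic = (0.0056, -0.1200, -0.1155)
angular accel α = (0.8600, -0.3333, 1.8250)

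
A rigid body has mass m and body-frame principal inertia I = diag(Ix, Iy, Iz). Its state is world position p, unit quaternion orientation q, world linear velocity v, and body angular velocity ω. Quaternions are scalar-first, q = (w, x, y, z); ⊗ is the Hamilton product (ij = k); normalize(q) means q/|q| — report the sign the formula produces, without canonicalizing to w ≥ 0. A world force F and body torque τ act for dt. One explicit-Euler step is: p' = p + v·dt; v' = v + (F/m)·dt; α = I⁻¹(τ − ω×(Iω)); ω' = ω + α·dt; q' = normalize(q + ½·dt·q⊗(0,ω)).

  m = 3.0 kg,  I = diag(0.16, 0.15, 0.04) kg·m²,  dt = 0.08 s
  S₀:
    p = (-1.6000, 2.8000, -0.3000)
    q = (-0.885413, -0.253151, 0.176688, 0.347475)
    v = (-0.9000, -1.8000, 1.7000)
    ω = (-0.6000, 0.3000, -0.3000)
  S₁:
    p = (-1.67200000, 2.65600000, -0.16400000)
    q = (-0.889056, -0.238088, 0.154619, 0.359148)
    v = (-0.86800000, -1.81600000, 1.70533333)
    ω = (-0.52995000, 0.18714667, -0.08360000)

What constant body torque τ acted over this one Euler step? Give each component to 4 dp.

ω₁ − ω₀ = (0.07005000, -0.11285333, 0.21640000)
gyro term ω₀×Iω₀ = (0.0099, 0.0216, 0.0018)
τ = I·(Δω/dt) + ω₀×(Iω₀) = (0.1500, -0.1900, 0.1100)

τ = (0.1500, -0.1900, 0.1100)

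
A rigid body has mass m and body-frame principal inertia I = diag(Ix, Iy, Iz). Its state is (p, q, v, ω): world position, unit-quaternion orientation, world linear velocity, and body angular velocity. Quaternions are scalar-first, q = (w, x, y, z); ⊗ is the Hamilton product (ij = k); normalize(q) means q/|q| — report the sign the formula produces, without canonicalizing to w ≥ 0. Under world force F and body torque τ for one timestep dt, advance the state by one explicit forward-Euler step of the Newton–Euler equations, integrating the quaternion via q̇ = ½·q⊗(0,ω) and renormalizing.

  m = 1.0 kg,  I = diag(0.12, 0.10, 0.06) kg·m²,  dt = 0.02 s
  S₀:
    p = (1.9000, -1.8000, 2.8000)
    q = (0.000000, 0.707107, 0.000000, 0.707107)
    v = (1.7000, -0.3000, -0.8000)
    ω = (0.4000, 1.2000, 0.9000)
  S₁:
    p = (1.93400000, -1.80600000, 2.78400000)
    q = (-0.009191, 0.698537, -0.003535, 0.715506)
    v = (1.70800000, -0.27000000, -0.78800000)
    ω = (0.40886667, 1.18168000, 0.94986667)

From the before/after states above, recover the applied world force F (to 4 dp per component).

F = (0.4000, 1.5000, 0.6000)

Δv = v₁−v₀ = (0.00800000, 0.03000000, 0.01200000)
applied force F = (0.4000, 1.5000, 0.6000)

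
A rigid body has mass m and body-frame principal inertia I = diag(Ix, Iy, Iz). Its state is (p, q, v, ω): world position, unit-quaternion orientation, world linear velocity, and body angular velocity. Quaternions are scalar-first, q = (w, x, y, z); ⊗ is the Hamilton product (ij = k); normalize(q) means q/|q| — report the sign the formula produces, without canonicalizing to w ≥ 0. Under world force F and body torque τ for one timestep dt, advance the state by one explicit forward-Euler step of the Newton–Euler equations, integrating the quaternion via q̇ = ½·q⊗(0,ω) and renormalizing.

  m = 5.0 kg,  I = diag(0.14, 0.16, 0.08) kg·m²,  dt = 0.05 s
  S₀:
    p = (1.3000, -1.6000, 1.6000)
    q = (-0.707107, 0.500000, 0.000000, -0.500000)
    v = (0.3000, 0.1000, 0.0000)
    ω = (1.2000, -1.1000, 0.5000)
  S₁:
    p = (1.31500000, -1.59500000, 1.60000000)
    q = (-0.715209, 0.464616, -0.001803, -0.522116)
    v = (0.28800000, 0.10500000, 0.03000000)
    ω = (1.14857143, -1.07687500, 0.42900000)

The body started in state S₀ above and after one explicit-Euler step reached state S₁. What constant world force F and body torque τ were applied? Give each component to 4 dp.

velocity change Δv = (-0.01200000, 0.00500000, 0.03000000)
applied force F = (-1.2000, 0.5000, 3.0000)
ω₁ − ω₀ = (-0.05142857, 0.02312500, -0.07100000)
ω₀×(Iω₀) = (0.0440, 0.0360, -0.0264)
applied torque τ = (-0.1000, 0.1100, -0.1400)

F = (-1.2000, 0.5000, 3.0000)
τ = (-0.1000, 0.1100, -0.1400)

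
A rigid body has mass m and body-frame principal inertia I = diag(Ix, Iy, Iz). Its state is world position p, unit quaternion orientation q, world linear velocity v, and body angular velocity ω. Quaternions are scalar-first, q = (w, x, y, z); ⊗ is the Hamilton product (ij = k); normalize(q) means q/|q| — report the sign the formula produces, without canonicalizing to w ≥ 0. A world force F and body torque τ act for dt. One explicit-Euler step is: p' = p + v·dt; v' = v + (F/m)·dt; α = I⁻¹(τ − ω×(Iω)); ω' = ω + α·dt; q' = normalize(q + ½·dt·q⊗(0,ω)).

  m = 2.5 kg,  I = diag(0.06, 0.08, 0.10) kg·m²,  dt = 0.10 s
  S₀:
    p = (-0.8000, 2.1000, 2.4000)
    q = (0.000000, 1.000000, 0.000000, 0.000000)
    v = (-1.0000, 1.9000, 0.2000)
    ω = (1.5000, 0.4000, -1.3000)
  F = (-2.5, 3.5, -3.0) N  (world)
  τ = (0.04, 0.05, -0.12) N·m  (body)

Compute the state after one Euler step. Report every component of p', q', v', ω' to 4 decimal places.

ω×(Iω) gyroscopic = (-0.0104, 0.0780, 0.0120)
α = I⁻¹(τ − ω×Iω) = (0.8400, -0.3500, -1.3200)
ω + α·dt = (1.5840, 0.3650, -1.4320)
2q̇ = q⊗(0,ω) = (-1.5000000, 0.0000000, 1.3000000, 0.4000000)
updated quaternion q' = (-0.0746, 0.9949, 0.0647, 0.0199)
p' = p + v·dt = (-0.9000, 2.2900, 2.4200)
v' = v + a·dt = (-1.1000, 2.0400, 0.0800)

p' = (-0.9000, 2.2900, 2.4200)
q' = (-0.0746, 0.9949, 0.0647, 0.0199)
v' = (-1.1000, 2.0400, 0.0800)
ω' = (1.5840, 0.3650, -1.4320)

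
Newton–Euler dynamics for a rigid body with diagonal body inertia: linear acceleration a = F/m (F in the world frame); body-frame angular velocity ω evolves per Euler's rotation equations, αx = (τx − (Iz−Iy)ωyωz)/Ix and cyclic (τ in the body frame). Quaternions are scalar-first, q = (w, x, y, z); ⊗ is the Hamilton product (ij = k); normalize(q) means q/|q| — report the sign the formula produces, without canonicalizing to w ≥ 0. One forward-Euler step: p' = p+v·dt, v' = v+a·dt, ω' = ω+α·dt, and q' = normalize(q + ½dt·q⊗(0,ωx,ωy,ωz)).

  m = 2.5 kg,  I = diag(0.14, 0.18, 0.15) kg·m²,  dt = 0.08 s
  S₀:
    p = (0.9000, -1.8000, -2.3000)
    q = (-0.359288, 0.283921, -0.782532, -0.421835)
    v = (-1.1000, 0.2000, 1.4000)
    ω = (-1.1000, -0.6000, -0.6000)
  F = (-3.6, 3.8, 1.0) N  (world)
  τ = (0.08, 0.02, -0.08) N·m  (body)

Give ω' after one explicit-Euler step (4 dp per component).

ω' = (-1.0481, -0.5882, -0.6567)

α = I⁻¹(τ − ω×Iω) = (0.6486, 0.1478, -0.7093)
ω + α·dt = (-1.0481, -0.5882, -0.6567)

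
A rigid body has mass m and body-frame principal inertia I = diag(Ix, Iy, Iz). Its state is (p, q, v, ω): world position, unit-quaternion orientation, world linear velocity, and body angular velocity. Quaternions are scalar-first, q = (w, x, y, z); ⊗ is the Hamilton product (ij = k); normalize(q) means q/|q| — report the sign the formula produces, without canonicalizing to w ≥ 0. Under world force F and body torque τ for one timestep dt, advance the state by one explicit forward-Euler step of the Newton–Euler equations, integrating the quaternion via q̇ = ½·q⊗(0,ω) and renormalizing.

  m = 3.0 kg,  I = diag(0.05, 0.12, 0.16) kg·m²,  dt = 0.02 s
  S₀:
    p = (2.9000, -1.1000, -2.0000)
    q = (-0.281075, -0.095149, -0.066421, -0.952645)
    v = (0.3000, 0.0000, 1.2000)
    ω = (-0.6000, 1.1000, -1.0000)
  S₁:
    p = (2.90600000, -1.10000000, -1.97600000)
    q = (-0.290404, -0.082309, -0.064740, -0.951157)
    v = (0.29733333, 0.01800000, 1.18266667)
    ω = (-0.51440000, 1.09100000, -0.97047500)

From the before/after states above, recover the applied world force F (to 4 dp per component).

F = (-0.4000, 2.7000, -2.6000)

v₁ − v₀ = (-0.00266667, 0.01800000, -0.01733333)
m·(v₁−v₀)/dt = (-0.4000, 2.7000, -2.6000)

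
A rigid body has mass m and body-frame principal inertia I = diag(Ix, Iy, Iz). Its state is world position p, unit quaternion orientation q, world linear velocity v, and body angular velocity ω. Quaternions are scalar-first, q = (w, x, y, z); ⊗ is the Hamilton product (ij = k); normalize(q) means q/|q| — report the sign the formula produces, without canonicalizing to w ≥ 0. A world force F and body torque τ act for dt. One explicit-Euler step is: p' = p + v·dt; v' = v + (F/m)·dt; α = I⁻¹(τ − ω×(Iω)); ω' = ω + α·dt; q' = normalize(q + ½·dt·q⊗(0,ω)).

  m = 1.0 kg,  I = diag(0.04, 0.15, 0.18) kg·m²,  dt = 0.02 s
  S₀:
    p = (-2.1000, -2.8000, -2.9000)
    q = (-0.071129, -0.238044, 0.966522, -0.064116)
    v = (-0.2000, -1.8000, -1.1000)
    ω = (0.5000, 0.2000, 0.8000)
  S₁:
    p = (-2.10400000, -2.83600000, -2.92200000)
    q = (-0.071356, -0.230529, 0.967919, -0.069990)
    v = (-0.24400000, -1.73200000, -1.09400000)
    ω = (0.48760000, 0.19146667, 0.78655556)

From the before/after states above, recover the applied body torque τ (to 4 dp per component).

rate change Δω = (-0.01240000, -0.00853333, -0.01344444)
gyro term ω₀×Iω₀ = (0.0048, -0.0560, 0.0110)
applied torque τ = (-0.0200, -0.1200, -0.1100)

τ = (-0.0200, -0.1200, -0.1100)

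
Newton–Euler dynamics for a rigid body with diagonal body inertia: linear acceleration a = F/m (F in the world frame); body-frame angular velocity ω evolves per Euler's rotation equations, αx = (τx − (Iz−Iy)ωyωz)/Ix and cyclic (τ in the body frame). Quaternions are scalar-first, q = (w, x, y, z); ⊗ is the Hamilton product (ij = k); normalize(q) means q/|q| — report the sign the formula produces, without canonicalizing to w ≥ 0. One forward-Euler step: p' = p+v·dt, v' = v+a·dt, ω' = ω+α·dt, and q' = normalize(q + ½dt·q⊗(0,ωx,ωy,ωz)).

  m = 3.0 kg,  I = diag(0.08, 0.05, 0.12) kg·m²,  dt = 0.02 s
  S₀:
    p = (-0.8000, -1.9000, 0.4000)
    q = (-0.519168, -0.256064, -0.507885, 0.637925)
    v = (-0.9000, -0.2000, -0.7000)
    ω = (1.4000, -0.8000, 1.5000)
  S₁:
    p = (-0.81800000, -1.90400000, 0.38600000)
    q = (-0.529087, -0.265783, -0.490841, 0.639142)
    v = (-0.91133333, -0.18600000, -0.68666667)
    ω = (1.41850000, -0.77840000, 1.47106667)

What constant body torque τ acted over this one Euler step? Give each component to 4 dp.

ω₁ − ω₀ = (0.01850000, 0.02160000, -0.02893333)
ω₀×(Iω₀) = (-0.0840, -0.0840, 0.0336)
applied torque τ = (-0.0100, -0.0300, -0.1400)

τ = (-0.0100, -0.0300, -0.1400)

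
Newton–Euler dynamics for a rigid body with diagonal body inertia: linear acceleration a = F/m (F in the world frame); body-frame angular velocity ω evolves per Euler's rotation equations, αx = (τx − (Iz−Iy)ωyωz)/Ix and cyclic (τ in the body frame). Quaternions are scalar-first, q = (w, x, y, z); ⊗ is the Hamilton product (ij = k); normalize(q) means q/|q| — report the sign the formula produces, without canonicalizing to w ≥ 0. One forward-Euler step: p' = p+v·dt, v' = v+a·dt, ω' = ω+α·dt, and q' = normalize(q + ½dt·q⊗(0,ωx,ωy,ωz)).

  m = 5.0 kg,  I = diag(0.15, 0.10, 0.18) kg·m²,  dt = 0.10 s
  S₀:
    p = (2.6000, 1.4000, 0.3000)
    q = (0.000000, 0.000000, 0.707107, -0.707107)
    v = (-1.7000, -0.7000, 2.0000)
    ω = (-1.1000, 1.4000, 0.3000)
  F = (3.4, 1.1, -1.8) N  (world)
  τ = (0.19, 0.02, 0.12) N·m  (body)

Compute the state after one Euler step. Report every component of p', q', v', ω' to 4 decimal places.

p' = (2.4300, 1.3300, 0.5000)
q' = (-0.0387, 0.0599, 0.7430, -0.6655)
v' = (-1.6320, -0.6780, 1.9640)
ω' = (-0.9957, 1.4101, 0.3239)

linear accel F/m = (0.6800, 0.2200, -0.3600)
p' = p + v·dt = (2.4300, 1.3300, 0.5000)
v + (F/m)dt = (-1.6320, -0.6780, 1.9640)
ω×(Iω) gyroscopic = (0.0336, 0.0099, 0.0770)
α = I⁻¹(τ − ω×Iω) = (1.0427, 0.1010, 0.2389)
ω + α·dt = (-0.9957, 1.4101, 0.3239)
2q̇ = q⊗(0,ω) = (-0.7778177, 1.2020819, 0.7778177, 0.7778177)
updated quaternion q' = (-0.0387, 0.0599, 0.7430, -0.6655)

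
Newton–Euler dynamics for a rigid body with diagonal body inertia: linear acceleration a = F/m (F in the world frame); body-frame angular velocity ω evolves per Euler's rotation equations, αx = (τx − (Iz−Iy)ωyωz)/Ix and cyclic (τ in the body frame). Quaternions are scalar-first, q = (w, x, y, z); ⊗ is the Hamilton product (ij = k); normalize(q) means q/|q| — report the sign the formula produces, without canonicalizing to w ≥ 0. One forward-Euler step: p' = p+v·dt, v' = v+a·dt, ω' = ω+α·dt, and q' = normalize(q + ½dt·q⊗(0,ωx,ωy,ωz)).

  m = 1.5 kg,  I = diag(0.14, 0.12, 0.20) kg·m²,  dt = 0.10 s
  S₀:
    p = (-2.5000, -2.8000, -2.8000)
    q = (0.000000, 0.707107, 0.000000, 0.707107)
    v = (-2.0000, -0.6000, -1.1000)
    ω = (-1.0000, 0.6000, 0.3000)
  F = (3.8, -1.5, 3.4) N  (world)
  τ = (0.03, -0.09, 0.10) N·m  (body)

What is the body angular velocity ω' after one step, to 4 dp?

(τ − ω×Iω)/I = (0.1114, -0.9000, 0.4400)
ω + α·dt = (-0.9889, 0.5100, 0.3440)

ω' = (-0.9889, 0.5100, 0.3440)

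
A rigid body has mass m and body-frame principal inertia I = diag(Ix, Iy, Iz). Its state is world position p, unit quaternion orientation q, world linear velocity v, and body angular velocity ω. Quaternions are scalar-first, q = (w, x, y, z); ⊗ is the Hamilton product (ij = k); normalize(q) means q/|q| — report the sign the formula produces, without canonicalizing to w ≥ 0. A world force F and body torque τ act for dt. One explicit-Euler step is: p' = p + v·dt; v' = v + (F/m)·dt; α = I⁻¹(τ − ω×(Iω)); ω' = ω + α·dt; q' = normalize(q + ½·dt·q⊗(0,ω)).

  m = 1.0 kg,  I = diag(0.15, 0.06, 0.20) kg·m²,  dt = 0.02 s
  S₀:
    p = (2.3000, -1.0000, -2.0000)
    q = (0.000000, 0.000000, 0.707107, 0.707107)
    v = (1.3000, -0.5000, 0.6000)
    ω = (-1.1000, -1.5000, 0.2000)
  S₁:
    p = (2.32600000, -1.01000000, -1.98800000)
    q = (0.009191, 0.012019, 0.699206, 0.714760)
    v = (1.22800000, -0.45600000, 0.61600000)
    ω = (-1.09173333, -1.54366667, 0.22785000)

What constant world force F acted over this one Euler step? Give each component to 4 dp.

F = (-3.6000, 2.2000, 0.8000)

Δv = v₁−v₀ = (-0.07200000, 0.04400000, 0.01600000)
m·(v₁−v₀)/dt = (-3.6000, 2.2000, 0.8000)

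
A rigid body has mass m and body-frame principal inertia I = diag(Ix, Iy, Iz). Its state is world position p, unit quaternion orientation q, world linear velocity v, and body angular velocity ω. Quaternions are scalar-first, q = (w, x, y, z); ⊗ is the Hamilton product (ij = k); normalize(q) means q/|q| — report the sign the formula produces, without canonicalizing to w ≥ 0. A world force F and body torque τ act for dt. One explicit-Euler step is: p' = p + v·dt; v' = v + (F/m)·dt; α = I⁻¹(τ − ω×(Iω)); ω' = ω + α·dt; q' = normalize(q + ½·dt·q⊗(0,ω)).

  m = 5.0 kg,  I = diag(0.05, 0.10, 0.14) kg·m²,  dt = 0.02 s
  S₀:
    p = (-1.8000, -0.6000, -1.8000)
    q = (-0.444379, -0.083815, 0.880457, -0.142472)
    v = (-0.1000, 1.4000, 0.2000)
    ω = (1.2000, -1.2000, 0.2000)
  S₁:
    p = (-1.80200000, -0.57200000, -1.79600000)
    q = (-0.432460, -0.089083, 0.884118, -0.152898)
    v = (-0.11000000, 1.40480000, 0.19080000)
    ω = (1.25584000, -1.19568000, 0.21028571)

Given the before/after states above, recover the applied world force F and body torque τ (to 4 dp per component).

F = (-2.5000, 1.2000, -2.3000)
τ = (0.1300, 0.0000, 0.0000)

rate change Δω = (0.05584000, 0.00432000, 0.01028571)
τ = I·(Δω/dt) + ω₀×(Iω₀) = (0.1300, 0.0000, 0.0000)
velocity change Δv = (-0.01000000, 0.00480000, -0.00920000)
F = m·Δv/dt = (-2.5000, 1.2000, -2.3000)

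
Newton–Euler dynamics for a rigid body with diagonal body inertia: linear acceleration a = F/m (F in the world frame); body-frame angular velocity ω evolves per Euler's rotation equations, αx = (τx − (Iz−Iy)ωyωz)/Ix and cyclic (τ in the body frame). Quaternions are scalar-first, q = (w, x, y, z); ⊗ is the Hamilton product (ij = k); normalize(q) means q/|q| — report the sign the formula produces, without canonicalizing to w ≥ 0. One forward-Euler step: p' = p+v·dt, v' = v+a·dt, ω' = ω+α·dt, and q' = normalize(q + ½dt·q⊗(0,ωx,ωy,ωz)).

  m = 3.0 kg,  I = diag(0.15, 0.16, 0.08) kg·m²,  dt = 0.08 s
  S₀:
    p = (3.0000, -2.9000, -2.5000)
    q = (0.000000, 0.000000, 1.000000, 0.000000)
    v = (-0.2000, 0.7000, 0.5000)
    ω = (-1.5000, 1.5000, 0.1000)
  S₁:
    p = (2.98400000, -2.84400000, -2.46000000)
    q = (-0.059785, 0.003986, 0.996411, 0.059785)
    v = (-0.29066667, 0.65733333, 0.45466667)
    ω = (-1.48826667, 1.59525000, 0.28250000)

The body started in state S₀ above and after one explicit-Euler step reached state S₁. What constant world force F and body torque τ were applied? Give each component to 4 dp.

F = (-3.4000, -1.6000, -1.7000)
τ = (0.0100, 0.1800, 0.1600)

Δω = ω₁−ω₀ = (0.01173333, 0.09525000, 0.18250000)
applied torque τ = (0.0100, 0.1800, 0.1600)
v₁ − v₀ = (-0.09066667, -0.04266667, -0.04533333)
applied force F = (-3.4000, -1.6000, -1.7000)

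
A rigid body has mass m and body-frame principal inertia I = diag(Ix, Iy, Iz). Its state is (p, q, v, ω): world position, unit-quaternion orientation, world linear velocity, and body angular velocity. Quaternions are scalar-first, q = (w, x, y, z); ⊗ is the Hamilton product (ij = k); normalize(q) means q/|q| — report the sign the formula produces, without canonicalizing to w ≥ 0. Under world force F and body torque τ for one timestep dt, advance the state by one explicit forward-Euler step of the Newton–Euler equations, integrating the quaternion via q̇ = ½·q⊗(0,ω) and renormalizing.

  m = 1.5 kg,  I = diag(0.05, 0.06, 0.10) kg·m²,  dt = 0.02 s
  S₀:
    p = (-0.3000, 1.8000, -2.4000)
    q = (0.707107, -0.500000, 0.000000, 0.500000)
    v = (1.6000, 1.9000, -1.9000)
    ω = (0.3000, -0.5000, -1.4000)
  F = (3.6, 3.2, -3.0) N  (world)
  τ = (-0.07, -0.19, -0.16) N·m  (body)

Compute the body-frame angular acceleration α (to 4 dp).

α = (-1.9600, -3.5167, -1.5850)

precession coupling ω×(Iω) = (0.0280, 0.0210, -0.0015)
angular accel α = (-1.9600, -3.5167, -1.5850)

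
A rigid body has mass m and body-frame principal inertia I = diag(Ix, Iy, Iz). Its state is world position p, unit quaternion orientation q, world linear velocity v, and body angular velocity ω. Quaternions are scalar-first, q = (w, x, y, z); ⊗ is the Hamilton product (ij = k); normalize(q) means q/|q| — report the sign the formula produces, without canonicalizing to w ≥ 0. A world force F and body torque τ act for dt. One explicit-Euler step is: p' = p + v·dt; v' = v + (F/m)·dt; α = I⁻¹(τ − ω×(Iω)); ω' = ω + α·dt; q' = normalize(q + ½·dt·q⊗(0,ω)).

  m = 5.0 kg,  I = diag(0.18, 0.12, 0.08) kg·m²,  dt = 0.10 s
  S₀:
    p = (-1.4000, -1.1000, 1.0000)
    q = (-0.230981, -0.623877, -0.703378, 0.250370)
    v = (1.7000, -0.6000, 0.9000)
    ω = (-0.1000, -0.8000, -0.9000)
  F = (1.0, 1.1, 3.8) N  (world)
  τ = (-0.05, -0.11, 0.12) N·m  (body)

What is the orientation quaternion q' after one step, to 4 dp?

q' = (-0.2505, -0.5800, -0.7221, 0.2817)

q⊗(0,ω) = (-0.3997571, 0.8564343, -0.4017415, 0.6366467)
q + ½dt·q⊗(0,ω), renormalized = (-0.2505, -0.5800, -0.7221, 0.2817)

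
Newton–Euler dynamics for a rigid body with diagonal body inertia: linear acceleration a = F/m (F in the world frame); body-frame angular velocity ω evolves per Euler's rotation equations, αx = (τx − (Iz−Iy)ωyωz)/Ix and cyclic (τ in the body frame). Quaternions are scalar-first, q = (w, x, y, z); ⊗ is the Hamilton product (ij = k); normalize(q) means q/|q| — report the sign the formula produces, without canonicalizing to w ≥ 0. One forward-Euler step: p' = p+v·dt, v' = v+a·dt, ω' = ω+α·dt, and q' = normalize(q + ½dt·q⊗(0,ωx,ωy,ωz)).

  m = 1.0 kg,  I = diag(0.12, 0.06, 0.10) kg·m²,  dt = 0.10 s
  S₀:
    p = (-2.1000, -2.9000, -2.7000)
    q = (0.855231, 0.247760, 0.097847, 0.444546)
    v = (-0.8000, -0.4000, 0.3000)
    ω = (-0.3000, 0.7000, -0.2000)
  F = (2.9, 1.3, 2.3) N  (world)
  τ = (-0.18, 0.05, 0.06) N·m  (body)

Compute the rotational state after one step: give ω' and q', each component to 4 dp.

ω' = (-0.4453, 0.7813, -0.1526)
q' = (0.8593, 0.2182, 0.1235, 0.4458)

ω×(Iω) gyroscopic = (-0.0056, 0.0012, 0.0126)
(τ − ω×Iω)/I = (-1.4533, 0.8133, 0.4740)
ω + α·dt = (-0.4453, 0.7813, -0.1526)
q⊗(0,ω) = (0.0947443, -0.5873209, 0.5148499, 0.0317399)
q + ½dt·q⊗(0,ω), renormalized = (0.8593, 0.2182, 0.1235, 0.4458)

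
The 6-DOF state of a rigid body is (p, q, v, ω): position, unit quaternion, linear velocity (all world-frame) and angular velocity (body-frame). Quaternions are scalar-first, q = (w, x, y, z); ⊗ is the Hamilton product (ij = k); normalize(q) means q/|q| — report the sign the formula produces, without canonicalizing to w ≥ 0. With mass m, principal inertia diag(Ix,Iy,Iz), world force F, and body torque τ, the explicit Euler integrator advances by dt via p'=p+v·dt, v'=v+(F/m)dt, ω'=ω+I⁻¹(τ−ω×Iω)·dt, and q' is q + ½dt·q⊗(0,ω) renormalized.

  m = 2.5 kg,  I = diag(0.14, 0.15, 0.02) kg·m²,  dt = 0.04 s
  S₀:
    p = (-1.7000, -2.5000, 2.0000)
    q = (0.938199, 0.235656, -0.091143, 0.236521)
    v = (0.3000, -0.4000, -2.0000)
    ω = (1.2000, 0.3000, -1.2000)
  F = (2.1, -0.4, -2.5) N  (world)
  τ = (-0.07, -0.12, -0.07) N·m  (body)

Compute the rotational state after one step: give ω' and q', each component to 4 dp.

ω' = (1.1666, 0.3141, -1.3472)
q' = (0.9382, 0.2588, -0.0741, 0.2175)

precession coupling ω×(Iω) = (0.0468, -0.1728, 0.0036)
angular accel α = (-0.8343, 0.3520, -3.6800)
new body rate ω' = (1.1666, 0.3141, -1.3472)
2q̇ = q⊗(0,ω) = (0.0283809, 1.1642541, 0.8480721, -0.9457704)
q' = normalize(q + ½dt·q⊗(0,ω)) = (0.9382, 0.2588, -0.0741, 0.2175)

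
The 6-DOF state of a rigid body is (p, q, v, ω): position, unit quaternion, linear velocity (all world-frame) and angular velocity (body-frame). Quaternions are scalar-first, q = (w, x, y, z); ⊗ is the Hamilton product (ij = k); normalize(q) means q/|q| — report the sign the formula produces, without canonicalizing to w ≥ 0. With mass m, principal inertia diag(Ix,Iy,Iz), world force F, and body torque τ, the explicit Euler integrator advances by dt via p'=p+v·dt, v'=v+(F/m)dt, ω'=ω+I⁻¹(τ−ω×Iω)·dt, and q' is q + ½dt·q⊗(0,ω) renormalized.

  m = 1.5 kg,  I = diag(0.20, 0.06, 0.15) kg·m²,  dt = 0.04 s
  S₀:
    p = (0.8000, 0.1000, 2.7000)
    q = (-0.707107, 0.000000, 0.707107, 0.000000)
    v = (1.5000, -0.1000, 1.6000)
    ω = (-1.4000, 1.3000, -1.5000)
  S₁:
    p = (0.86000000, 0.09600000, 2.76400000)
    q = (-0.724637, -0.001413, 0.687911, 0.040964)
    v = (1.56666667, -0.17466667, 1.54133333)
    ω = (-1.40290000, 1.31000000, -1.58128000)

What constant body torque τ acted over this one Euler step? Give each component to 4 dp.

τ = (-0.1900, 0.1200, -0.0500)

Δω = ω₁−ω₀ = (-0.00290000, 0.01000000, -0.08128000)
gyro term ω₀×Iω₀ = (-0.1755, 0.1050, 0.2548)
τ = I·(Δω/dt) + ω₀×(Iω₀) = (-0.1900, 0.1200, -0.0500)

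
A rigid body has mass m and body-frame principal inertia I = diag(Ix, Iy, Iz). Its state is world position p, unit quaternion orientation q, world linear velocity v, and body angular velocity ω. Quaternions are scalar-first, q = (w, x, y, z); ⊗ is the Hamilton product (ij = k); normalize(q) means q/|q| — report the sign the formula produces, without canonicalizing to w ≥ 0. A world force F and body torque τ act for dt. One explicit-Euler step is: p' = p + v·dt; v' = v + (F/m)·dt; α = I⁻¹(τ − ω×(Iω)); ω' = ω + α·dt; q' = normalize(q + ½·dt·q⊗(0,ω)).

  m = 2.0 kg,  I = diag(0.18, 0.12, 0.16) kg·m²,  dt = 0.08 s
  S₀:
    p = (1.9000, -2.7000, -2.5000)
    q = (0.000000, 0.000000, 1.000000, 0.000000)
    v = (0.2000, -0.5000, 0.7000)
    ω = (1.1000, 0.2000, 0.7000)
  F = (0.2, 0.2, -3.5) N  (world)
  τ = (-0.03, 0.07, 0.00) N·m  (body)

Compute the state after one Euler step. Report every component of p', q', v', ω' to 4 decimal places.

p' = p + v·dt = (1.9160, -2.7400, -2.4440)
new velocity v' = (0.2080, -0.4920, 0.5600)
α = I⁻¹(τ − ω×Iω) = (-0.1978, 0.4550, 0.0825)
ω' = ω + α·dt = (1.0842, 0.2364, 0.7066)
2q̇ = q⊗(0,ω) = (-0.2000000, 0.7000000, 0.0000000, -1.1000000)
q + ½dt·q⊗(0,ω), renormalized = (-0.0080, 0.0280, 0.9986, -0.0439)

p' = (1.9160, -2.7400, -2.4440)
q' = (-0.0080, 0.0280, 0.9986, -0.0439)
v' = (0.2080, -0.4920, 0.5600)
ω' = (1.0842, 0.2364, 0.7066)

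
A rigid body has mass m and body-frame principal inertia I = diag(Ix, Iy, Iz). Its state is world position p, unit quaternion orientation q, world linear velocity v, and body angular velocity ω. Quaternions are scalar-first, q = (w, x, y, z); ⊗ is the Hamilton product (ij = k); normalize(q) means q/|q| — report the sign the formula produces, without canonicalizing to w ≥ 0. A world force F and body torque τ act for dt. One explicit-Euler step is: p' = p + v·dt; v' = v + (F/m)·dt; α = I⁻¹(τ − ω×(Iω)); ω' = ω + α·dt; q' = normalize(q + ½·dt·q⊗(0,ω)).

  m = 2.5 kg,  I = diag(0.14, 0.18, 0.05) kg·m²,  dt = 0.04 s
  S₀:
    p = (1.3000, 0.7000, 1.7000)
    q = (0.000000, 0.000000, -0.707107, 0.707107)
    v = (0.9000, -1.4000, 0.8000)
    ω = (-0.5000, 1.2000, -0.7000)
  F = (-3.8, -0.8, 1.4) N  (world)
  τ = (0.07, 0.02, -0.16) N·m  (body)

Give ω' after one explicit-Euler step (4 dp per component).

angular accel α = (-0.2800, -0.0639, -2.7200)
ω' = ω + α·dt = (-0.5112, 1.1974, -0.8088)

ω' = (-0.5112, 1.1974, -0.8088)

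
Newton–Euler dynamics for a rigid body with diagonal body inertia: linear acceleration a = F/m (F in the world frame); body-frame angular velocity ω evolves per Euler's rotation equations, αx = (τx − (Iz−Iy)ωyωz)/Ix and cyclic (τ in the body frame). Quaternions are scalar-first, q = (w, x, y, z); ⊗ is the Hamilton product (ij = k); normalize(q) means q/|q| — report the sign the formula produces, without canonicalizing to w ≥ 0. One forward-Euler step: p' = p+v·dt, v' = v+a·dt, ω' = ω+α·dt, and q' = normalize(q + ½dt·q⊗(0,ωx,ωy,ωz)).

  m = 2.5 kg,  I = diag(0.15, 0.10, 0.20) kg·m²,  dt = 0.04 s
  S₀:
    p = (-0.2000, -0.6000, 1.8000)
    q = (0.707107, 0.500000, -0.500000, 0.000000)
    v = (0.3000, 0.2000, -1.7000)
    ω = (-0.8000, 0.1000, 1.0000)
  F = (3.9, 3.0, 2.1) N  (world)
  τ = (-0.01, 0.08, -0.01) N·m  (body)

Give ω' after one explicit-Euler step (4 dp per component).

precession coupling ω×(Iω) = (0.0100, 0.0400, 0.0040)
angular accel α = (-0.1333, 0.4000, -0.0700)
ω + α·dt = (-0.8053, 0.1160, 0.9972)

ω' = (-0.8053, 0.1160, 0.9972)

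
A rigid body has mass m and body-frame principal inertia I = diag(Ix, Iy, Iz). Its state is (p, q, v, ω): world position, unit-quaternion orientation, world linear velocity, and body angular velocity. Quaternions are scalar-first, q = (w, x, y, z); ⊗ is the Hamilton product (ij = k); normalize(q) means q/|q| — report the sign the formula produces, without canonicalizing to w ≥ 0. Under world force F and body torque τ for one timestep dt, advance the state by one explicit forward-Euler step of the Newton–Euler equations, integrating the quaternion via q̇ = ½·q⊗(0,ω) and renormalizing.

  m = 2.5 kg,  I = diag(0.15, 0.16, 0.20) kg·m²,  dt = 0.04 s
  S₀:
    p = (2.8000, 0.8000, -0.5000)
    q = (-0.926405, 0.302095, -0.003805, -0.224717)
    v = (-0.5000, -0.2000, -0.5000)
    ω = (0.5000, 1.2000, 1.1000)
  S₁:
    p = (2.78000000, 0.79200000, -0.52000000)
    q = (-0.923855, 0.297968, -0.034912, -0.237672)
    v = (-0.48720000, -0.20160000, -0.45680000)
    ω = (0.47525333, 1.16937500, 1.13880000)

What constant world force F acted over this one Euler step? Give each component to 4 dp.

F = (0.8000, -0.1000, 2.7000)

v₁ − v₀ = (0.01280000, -0.00160000, 0.04320000)
applied force F = (0.8000, -0.1000, 2.7000)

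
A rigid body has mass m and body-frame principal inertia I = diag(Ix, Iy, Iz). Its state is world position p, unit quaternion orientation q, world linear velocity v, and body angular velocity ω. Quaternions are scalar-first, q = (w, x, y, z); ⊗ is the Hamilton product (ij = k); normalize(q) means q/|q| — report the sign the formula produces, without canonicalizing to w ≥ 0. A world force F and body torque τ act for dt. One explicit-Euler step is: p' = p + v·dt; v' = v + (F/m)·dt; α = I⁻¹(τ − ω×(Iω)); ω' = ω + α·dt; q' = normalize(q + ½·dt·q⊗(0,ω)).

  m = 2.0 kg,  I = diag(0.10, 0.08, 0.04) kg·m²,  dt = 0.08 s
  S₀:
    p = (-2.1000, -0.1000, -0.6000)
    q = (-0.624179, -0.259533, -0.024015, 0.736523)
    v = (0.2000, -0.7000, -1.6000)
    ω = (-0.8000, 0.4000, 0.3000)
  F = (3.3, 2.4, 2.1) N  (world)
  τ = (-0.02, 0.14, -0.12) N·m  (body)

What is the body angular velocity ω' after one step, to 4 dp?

angular accel α = (-0.1520, 1.9300, -3.1600)
ω' = ω + α·dt = (-0.8122, 0.5544, 0.0472)

ω' = (-0.8122, 0.5544, 0.0472)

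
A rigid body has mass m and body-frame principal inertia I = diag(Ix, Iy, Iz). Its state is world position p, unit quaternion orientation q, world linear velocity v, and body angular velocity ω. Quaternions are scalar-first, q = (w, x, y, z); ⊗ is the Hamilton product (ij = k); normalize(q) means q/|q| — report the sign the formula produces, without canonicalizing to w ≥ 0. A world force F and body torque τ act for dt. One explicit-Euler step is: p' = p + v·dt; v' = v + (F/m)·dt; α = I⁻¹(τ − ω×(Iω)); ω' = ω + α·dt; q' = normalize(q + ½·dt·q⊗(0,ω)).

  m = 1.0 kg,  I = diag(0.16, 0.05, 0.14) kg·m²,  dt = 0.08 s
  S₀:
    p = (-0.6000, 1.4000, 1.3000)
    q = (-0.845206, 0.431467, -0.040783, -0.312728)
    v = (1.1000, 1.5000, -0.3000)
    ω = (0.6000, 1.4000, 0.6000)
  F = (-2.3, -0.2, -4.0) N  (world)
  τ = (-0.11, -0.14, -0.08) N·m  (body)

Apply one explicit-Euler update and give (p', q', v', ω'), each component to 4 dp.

p' = (-0.5120, 1.5200, 1.2760)
q' = (-0.8440, 0.4268, -0.1057, -0.3072)
v' = (0.9160, 1.4840, -0.6200)
ω' = (0.5072, 1.1645, 0.6071)

p + v·dt = (-0.5120, 1.5200, 1.2760)
new velocity v' = (0.9160, 1.4840, -0.6200)
gyro term ω×Iω = (0.0756, 0.0072, -0.0924)
(τ − ω×Iω)/I = (-1.1600, -2.9440, 0.0886)
ω + α·dt = (0.5072, 1.1645, 0.6071)
Hamilton product q⊗(0,ω) = (-0.0141472, -0.0937742, -1.6298054, 0.1214000)
updated quaternion q' = (-0.8440, 0.4268, -0.1057, -0.3072)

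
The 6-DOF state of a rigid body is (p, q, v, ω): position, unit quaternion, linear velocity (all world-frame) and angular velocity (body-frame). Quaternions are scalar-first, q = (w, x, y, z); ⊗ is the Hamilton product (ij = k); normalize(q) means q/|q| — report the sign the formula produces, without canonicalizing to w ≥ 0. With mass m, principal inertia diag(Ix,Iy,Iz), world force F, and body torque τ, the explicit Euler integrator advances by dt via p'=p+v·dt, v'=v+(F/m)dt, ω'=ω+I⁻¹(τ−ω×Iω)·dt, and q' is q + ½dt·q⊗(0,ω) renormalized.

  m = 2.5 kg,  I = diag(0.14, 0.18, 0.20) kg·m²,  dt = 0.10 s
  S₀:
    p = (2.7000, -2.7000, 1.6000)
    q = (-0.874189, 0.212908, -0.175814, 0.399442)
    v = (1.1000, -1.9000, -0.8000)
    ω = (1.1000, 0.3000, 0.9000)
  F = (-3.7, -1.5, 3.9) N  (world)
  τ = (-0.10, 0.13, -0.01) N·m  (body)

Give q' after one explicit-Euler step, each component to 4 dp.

Hamilton product q⊗(0,ω) = (-0.5409524, -1.2396731, -0.0144877, -0.5295023)
updated quaternion q' = (-0.8989, 0.1505, -0.1761, 0.3720)

q' = (-0.8989, 0.1505, -0.1761, 0.3720)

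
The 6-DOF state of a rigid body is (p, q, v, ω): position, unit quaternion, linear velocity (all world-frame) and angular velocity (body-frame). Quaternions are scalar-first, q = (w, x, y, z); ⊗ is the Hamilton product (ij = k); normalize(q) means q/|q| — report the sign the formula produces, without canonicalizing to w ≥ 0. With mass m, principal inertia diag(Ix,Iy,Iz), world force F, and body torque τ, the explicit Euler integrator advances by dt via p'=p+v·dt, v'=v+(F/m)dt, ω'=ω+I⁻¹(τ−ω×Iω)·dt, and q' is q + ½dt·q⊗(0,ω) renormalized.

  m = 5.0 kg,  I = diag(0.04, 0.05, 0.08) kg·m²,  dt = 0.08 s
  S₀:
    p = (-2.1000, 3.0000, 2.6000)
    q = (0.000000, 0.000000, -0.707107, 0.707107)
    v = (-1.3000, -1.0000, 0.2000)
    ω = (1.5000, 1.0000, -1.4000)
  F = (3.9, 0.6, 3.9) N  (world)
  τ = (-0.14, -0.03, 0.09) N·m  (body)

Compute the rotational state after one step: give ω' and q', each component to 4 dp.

gyro term ω×Iω = (-0.0420, 0.0840, 0.0150)
α = I⁻¹(τ − ω×Iω) = (-2.4500, -2.2800, 0.9375)
ω + α·dt = (1.3040, 0.8176, -1.3250)
Hamilton product q⊗(0,ω) = (1.6970568, 0.2828428, 1.0606605, 1.0606605)
q' = normalize(q + ½dt·q⊗(0,ω)) = (0.0676, 0.0113, -0.6619, 0.7464)

ω' = (1.3040, 0.8176, -1.3250)
q' = (0.0676, 0.0113, -0.6619, 0.7464)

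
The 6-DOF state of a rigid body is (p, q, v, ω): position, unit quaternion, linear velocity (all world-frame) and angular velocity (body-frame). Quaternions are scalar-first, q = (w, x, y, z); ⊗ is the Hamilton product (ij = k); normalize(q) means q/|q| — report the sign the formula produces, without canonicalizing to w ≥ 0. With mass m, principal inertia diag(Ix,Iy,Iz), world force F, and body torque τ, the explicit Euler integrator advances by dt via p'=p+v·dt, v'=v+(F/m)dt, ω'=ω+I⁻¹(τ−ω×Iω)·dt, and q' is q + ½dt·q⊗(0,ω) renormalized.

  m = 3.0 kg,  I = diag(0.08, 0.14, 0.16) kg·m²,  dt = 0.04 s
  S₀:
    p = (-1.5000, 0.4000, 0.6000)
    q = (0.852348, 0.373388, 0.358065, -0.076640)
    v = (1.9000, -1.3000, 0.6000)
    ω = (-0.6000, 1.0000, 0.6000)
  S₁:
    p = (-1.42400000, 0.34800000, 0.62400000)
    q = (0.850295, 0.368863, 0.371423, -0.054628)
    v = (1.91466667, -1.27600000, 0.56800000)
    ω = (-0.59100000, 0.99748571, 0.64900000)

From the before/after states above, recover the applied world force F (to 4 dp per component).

F = (1.1000, 1.8000, -2.4000)

v₁ − v₀ = (0.01466667, 0.02400000, -0.03200000)
F = m·Δv/dt = (1.1000, 1.8000, -2.4000)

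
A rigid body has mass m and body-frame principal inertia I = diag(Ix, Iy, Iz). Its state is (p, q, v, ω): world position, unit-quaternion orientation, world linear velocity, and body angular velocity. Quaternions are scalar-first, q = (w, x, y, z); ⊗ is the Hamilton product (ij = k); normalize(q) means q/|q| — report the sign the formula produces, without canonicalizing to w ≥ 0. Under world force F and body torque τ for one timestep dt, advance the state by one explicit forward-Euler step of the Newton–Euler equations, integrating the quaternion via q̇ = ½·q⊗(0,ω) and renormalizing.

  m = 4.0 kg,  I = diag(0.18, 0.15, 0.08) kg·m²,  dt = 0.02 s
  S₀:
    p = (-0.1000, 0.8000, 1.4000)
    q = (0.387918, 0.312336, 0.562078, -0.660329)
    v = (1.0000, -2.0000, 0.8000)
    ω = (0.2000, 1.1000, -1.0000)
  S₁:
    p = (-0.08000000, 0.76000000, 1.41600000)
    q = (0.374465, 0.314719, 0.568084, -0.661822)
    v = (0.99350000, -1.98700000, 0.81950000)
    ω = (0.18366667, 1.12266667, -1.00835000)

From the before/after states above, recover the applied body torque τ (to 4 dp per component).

ω₁ − ω₀ = (-0.01633333, 0.02266667, -0.00835000)
I·α + gyro = (-0.0700, 0.1500, -0.0400)

τ = (-0.0700, 0.1500, -0.0400)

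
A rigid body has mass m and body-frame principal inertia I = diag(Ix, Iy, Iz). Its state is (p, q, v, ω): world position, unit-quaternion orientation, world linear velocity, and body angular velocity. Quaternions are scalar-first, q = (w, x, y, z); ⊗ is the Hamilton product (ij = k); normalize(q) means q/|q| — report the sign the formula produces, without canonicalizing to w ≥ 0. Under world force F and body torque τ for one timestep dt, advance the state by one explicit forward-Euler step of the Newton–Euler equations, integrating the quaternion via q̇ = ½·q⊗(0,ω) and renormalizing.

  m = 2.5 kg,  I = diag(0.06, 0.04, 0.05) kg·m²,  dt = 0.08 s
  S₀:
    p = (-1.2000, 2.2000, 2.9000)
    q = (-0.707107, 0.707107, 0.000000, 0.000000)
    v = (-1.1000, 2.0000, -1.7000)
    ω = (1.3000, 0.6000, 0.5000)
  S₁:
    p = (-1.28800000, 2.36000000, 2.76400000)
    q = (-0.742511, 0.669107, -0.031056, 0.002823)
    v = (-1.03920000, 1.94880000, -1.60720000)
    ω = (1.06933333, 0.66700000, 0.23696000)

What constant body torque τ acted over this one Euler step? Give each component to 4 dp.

rate change Δω = (-0.23066667, 0.06700000, -0.26304000)
gyro term ω₀×Iω₀ = (0.0030, 0.0065, -0.0156)
I·α + gyro = (-0.1700, 0.0400, -0.1800)

τ = (-0.1700, 0.0400, -0.1800)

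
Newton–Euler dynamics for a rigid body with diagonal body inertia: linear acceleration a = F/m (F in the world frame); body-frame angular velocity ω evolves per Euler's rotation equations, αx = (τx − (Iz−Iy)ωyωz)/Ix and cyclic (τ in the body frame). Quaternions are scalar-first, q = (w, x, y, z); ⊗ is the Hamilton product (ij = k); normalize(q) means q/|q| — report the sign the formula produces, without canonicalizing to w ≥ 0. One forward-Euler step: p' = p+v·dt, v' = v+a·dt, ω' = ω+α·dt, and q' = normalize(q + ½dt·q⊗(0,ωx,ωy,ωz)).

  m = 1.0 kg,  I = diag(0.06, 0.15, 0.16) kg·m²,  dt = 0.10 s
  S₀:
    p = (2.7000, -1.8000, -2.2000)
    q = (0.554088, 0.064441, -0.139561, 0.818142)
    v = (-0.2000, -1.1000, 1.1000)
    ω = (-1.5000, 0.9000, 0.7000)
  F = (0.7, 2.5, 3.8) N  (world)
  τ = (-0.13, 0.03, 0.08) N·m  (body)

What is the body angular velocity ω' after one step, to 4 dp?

ω' = (-1.7272, 0.8500, 0.8259)

angular accel α = (-2.2717, -0.5000, 1.2594)
new body rate ω' = (-1.7272, 0.8500, 0.8259)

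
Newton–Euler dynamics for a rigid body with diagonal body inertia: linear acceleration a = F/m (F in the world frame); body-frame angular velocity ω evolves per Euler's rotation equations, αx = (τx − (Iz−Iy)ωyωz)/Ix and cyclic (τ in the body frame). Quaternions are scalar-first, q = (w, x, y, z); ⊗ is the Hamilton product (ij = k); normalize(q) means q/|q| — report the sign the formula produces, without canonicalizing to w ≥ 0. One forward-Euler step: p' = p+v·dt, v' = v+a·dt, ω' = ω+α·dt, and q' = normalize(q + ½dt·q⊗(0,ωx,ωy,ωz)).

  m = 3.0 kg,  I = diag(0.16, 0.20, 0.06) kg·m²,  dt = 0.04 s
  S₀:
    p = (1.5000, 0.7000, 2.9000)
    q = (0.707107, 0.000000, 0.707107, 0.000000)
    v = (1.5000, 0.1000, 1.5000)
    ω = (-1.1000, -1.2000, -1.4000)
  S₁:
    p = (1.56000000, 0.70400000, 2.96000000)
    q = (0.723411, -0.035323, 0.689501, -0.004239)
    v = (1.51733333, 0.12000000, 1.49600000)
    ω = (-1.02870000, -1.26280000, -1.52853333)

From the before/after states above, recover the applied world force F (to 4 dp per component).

Δv = v₁−v₀ = (0.01733333, 0.02000000, -0.00400000)
F = m·Δv/dt = (1.3000, 1.5000, -0.3000)

F = (1.3000, 1.5000, -0.3000)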